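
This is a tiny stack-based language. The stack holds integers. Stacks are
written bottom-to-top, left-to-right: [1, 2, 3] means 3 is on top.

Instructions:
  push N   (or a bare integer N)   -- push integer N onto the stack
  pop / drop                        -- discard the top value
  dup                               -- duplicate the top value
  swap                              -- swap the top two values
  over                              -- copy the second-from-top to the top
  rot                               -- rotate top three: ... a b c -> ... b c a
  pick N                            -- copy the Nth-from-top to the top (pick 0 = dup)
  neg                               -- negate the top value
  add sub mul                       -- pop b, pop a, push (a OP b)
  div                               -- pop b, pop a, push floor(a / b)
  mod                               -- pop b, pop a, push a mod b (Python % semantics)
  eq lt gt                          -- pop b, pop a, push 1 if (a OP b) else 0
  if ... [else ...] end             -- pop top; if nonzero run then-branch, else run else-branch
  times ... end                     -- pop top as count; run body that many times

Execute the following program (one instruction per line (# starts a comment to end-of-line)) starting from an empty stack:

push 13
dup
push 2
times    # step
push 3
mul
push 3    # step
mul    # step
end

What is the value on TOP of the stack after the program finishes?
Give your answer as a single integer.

Answer: 1053

Derivation:
After 'push 13': [13]
After 'dup': [13, 13]
After 'push 2': [13, 13, 2]
After 'times': [13, 13]
After 'push 3': [13, 13, 3]
After 'mul': [13, 39]
After 'push 3': [13, 39, 3]
After 'mul': [13, 117]
After 'push 3': [13, 117, 3]
After 'mul': [13, 351]
After 'push 3': [13, 351, 3]
After 'mul': [13, 1053]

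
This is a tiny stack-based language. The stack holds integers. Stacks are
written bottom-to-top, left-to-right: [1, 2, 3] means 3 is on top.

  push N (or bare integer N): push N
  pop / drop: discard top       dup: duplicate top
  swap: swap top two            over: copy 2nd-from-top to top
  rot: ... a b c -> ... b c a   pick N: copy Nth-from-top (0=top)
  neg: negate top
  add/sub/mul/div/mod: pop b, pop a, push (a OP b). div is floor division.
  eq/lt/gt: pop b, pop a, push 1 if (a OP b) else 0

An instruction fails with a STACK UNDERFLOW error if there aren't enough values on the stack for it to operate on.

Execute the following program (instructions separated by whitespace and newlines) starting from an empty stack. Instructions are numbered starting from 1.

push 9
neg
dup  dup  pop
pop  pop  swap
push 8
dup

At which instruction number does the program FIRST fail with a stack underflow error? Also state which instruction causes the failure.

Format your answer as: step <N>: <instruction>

Step 1 ('push 9'): stack = [9], depth = 1
Step 2 ('neg'): stack = [-9], depth = 1
Step 3 ('dup'): stack = [-9, -9], depth = 2
Step 4 ('dup'): stack = [-9, -9, -9], depth = 3
Step 5 ('pop'): stack = [-9, -9], depth = 2
Step 6 ('pop'): stack = [-9], depth = 1
Step 7 ('pop'): stack = [], depth = 0
Step 8 ('swap'): needs 2 value(s) but depth is 0 — STACK UNDERFLOW

Answer: step 8: swap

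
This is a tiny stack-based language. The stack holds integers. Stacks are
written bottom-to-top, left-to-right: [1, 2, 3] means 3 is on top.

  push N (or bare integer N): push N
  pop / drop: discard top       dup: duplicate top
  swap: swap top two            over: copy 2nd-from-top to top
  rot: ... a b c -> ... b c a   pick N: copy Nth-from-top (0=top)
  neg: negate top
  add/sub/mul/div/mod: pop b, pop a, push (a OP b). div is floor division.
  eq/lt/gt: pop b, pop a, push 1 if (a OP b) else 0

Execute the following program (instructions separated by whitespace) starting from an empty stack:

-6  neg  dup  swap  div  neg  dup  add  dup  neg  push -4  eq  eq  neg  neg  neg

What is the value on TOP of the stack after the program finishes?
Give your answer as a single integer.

After 'push -6': [-6]
After 'neg': [6]
After 'dup': [6, 6]
After 'swap': [6, 6]
After 'div': [1]
After 'neg': [-1]
After 'dup': [-1, -1]
After 'add': [-2]
After 'dup': [-2, -2]
After 'neg': [-2, 2]
After 'push -4': [-2, 2, -4]
After 'eq': [-2, 0]
After 'eq': [0]
After 'neg': [0]
After 'neg': [0]
After 'neg': [0]

Answer: 0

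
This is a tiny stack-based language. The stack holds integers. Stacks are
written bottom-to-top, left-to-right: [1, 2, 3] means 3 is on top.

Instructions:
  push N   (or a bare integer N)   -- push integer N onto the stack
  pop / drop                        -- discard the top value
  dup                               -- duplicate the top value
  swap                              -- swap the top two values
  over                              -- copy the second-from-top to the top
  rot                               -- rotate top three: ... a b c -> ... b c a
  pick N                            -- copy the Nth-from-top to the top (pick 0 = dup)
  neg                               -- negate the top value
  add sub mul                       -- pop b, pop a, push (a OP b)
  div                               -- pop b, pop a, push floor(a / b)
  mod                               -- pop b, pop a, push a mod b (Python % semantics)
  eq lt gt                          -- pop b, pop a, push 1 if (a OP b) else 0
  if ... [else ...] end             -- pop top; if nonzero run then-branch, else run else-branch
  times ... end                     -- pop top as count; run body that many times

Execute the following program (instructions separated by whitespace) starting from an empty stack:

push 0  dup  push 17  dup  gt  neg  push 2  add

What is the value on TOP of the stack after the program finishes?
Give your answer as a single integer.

After 'push 0': [0]
After 'dup': [0, 0]
After 'push 17': [0, 0, 17]
After 'dup': [0, 0, 17, 17]
After 'gt': [0, 0, 0]
After 'neg': [0, 0, 0]
After 'push 2': [0, 0, 0, 2]
After 'add': [0, 0, 2]

Answer: 2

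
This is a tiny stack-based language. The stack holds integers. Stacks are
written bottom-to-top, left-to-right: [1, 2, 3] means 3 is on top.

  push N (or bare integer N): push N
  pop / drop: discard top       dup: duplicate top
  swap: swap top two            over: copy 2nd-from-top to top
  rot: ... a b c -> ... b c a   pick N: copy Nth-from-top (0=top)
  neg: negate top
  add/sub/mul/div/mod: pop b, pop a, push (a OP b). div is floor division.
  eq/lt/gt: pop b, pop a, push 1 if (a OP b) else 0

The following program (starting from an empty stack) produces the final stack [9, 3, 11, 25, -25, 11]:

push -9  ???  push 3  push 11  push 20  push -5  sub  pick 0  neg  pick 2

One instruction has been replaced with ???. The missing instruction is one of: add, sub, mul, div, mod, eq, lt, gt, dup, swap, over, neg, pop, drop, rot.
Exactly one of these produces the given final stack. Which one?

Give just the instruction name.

Answer: neg

Derivation:
Stack before ???: [-9]
Stack after ???:  [9]
The instruction that transforms [-9] -> [9] is: neg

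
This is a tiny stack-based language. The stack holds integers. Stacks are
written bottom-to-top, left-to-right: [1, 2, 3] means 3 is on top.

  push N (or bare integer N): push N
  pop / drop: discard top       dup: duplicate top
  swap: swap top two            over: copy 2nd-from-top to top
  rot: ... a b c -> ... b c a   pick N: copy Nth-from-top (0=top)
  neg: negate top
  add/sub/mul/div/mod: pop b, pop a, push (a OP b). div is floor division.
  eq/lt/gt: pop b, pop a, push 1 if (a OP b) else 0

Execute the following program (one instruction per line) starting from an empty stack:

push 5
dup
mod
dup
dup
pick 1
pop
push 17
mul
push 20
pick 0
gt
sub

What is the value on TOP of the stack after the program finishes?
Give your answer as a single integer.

After 'push 5': [5]
After 'dup': [5, 5]
After 'mod': [0]
After 'dup': [0, 0]
After 'dup': [0, 0, 0]
After 'pick 1': [0, 0, 0, 0]
After 'pop': [0, 0, 0]
After 'push 17': [0, 0, 0, 17]
After 'mul': [0, 0, 0]
After 'push 20': [0, 0, 0, 20]
After 'pick 0': [0, 0, 0, 20, 20]
After 'gt': [0, 0, 0, 0]
After 'sub': [0, 0, 0]

Answer: 0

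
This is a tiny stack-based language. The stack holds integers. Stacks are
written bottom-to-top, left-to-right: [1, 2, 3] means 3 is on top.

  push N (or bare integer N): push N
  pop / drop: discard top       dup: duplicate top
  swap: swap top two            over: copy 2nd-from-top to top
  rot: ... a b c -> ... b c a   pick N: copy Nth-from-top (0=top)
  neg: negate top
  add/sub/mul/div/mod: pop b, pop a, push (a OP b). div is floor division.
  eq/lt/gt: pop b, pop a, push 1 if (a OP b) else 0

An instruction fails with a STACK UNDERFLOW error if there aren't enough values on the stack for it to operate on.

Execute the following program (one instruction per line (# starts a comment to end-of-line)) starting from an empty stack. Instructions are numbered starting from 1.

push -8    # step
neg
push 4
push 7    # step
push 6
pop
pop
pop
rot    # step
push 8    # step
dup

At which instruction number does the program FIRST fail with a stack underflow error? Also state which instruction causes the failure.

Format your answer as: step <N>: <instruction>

Answer: step 9: rot

Derivation:
Step 1 ('push -8'): stack = [-8], depth = 1
Step 2 ('neg'): stack = [8], depth = 1
Step 3 ('push 4'): stack = [8, 4], depth = 2
Step 4 ('push 7'): stack = [8, 4, 7], depth = 3
Step 5 ('push 6'): stack = [8, 4, 7, 6], depth = 4
Step 6 ('pop'): stack = [8, 4, 7], depth = 3
Step 7 ('pop'): stack = [8, 4], depth = 2
Step 8 ('pop'): stack = [8], depth = 1
Step 9 ('rot'): needs 3 value(s) but depth is 1 — STACK UNDERFLOW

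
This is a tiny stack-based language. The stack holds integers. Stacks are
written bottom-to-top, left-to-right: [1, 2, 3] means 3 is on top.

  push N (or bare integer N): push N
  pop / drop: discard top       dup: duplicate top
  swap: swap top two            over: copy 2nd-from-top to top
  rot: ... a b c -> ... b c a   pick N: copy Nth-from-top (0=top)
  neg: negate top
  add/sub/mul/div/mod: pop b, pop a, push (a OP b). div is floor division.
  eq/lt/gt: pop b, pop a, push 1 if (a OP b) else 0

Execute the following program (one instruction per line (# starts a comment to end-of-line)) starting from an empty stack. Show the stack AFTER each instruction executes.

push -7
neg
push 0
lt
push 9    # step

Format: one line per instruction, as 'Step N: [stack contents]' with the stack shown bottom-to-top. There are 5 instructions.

Step 1: [-7]
Step 2: [7]
Step 3: [7, 0]
Step 4: [0]
Step 5: [0, 9]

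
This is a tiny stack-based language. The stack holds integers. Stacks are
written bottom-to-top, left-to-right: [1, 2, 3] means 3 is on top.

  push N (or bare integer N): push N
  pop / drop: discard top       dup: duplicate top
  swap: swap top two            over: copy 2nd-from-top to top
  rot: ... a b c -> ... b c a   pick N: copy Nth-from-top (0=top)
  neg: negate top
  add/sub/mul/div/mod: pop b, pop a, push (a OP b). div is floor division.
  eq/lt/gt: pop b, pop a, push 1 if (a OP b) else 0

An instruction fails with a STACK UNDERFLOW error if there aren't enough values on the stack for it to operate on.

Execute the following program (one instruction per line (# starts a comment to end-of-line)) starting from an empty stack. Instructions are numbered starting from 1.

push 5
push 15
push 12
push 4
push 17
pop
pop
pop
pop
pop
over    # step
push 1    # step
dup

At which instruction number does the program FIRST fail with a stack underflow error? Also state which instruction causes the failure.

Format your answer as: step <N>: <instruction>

Step 1 ('push 5'): stack = [5], depth = 1
Step 2 ('push 15'): stack = [5, 15], depth = 2
Step 3 ('push 12'): stack = [5, 15, 12], depth = 3
Step 4 ('push 4'): stack = [5, 15, 12, 4], depth = 4
Step 5 ('push 17'): stack = [5, 15, 12, 4, 17], depth = 5
Step 6 ('pop'): stack = [5, 15, 12, 4], depth = 4
Step 7 ('pop'): stack = [5, 15, 12], depth = 3
Step 8 ('pop'): stack = [5, 15], depth = 2
Step 9 ('pop'): stack = [5], depth = 1
Step 10 ('pop'): stack = [], depth = 0
Step 11 ('over'): needs 2 value(s) but depth is 0 — STACK UNDERFLOW

Answer: step 11: over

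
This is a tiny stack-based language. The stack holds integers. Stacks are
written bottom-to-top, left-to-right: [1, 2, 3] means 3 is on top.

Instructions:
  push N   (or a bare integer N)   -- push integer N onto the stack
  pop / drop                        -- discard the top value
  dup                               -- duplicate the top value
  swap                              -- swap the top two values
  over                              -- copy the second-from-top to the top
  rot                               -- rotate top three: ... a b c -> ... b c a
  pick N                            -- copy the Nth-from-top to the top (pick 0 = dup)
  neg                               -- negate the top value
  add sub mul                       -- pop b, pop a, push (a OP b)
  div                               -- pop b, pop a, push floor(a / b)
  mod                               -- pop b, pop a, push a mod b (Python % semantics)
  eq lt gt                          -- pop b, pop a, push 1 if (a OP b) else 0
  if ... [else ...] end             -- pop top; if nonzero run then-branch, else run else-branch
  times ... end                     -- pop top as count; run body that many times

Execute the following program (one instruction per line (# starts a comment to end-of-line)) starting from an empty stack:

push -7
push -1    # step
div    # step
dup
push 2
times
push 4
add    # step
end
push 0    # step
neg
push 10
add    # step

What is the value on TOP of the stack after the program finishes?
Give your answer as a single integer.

After 'push -7': [-7]
After 'push -1': [-7, -1]
After 'div': [7]
After 'dup': [7, 7]
After 'push 2': [7, 7, 2]
After 'times': [7, 7]
After 'push 4': [7, 7, 4]
After 'add': [7, 11]
After 'push 4': [7, 11, 4]
After 'add': [7, 15]
After 'push 0': [7, 15, 0]
After 'neg': [7, 15, 0]
After 'push 10': [7, 15, 0, 10]
After 'add': [7, 15, 10]

Answer: 10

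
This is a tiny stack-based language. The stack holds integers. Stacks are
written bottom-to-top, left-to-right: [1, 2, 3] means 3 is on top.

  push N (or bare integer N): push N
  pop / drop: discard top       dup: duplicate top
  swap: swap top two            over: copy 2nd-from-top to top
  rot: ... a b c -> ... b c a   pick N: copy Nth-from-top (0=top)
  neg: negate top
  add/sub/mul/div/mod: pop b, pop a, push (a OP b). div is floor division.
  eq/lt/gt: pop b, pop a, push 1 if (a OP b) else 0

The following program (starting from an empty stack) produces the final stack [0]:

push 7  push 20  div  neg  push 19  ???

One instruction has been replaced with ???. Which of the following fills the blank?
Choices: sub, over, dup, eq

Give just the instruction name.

Stack before ???: [0, 19]
Stack after ???:  [0]
Checking each choice:
  sub: produces [-19]
  over: produces [0, 19, 0]
  dup: produces [0, 19, 19]
  eq: MATCH


Answer: eq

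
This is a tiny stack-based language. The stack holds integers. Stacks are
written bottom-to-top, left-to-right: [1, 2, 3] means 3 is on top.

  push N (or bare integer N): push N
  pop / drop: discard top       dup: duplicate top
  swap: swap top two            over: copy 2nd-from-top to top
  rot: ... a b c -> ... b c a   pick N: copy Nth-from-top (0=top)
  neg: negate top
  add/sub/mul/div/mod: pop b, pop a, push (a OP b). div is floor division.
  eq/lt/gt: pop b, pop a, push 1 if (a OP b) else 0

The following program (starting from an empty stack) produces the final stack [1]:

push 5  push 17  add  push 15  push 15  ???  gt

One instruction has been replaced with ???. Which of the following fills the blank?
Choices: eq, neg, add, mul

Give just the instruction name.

Answer: eq

Derivation:
Stack before ???: [22, 15, 15]
Stack after ???:  [22, 1]
Checking each choice:
  eq: MATCH
  neg: produces [22, 1]
  add: produces [0]
  mul: produces [0]


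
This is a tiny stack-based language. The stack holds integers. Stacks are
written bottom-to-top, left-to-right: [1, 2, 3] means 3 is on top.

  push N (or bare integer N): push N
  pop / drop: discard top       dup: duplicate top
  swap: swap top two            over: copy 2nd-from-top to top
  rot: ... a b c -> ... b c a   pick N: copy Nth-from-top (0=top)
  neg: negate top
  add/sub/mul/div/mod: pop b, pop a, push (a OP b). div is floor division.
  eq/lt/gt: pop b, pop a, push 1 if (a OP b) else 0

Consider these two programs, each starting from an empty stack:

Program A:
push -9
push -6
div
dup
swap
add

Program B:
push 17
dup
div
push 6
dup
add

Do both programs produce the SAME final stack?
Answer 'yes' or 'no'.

Answer: no

Derivation:
Program A trace:
  After 'push -9': [-9]
  After 'push -6': [-9, -6]
  After 'div': [1]
  After 'dup': [1, 1]
  After 'swap': [1, 1]
  After 'add': [2]
Program A final stack: [2]

Program B trace:
  After 'push 17': [17]
  After 'dup': [17, 17]
  After 'div': [1]
  After 'push 6': [1, 6]
  After 'dup': [1, 6, 6]
  After 'add': [1, 12]
Program B final stack: [1, 12]
Same: no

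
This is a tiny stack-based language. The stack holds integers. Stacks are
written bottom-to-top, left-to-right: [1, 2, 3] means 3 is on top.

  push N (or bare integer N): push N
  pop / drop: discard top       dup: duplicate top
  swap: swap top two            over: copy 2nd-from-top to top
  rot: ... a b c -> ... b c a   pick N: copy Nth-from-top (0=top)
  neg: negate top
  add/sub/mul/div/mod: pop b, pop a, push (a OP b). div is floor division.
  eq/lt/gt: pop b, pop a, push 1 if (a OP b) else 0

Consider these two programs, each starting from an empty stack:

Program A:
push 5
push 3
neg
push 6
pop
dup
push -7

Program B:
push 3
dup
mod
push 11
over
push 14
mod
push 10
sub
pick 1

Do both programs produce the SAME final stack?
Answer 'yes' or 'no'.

Answer: no

Derivation:
Program A trace:
  After 'push 5': [5]
  After 'push 3': [5, 3]
  After 'neg': [5, -3]
  After 'push 6': [5, -3, 6]
  After 'pop': [5, -3]
  After 'dup': [5, -3, -3]
  After 'push -7': [5, -3, -3, -7]
Program A final stack: [5, -3, -3, -7]

Program B trace:
  After 'push 3': [3]
  After 'dup': [3, 3]
  After 'mod': [0]
  After 'push 11': [0, 11]
  After 'over': [0, 11, 0]
  After 'push 14': [0, 11, 0, 14]
  After 'mod': [0, 11, 0]
  After 'push 10': [0, 11, 0, 10]
  After 'sub': [0, 11, -10]
  After 'pick 1': [0, 11, -10, 11]
Program B final stack: [0, 11, -10, 11]
Same: no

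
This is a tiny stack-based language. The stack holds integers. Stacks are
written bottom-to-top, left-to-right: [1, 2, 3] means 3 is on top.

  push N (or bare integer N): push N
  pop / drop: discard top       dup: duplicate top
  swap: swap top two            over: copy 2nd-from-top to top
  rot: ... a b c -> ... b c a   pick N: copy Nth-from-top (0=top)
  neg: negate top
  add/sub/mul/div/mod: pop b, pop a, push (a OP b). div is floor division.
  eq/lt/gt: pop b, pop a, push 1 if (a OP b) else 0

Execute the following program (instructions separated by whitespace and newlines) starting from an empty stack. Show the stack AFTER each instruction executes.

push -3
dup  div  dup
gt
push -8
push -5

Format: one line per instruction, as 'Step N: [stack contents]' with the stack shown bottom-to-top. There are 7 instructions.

Step 1: [-3]
Step 2: [-3, -3]
Step 3: [1]
Step 4: [1, 1]
Step 5: [0]
Step 6: [0, -8]
Step 7: [0, -8, -5]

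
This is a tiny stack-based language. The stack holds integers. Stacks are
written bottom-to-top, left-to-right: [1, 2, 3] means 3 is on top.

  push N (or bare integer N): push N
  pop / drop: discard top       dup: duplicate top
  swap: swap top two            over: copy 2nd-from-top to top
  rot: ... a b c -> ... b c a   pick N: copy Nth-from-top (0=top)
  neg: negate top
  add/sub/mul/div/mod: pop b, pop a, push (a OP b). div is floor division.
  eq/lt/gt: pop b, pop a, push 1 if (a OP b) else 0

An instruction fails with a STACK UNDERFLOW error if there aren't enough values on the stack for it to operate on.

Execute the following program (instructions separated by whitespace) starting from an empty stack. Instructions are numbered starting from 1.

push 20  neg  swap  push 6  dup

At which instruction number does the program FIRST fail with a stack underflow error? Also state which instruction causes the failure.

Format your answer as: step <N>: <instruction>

Answer: step 3: swap

Derivation:
Step 1 ('push 20'): stack = [20], depth = 1
Step 2 ('neg'): stack = [-20], depth = 1
Step 3 ('swap'): needs 2 value(s) but depth is 1 — STACK UNDERFLOW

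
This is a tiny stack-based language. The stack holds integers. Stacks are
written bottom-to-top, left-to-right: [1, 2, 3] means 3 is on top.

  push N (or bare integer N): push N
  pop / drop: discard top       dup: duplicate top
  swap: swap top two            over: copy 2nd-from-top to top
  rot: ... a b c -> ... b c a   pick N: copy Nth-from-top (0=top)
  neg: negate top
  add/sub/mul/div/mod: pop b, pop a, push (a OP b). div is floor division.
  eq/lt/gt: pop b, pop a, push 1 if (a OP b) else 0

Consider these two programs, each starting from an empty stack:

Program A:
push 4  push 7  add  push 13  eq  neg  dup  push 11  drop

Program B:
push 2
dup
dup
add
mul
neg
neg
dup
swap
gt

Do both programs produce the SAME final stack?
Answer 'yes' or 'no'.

Answer: no

Derivation:
Program A trace:
  After 'push 4': [4]
  After 'push 7': [4, 7]
  After 'add': [11]
  After 'push 13': [11, 13]
  After 'eq': [0]
  After 'neg': [0]
  After 'dup': [0, 0]
  After 'push 11': [0, 0, 11]
  After 'drop': [0, 0]
Program A final stack: [0, 0]

Program B trace:
  After 'push 2': [2]
  After 'dup': [2, 2]
  After 'dup': [2, 2, 2]
  After 'add': [2, 4]
  After 'mul': [8]
  After 'neg': [-8]
  After 'neg': [8]
  After 'dup': [8, 8]
  After 'swap': [8, 8]
  After 'gt': [0]
Program B final stack: [0]
Same: no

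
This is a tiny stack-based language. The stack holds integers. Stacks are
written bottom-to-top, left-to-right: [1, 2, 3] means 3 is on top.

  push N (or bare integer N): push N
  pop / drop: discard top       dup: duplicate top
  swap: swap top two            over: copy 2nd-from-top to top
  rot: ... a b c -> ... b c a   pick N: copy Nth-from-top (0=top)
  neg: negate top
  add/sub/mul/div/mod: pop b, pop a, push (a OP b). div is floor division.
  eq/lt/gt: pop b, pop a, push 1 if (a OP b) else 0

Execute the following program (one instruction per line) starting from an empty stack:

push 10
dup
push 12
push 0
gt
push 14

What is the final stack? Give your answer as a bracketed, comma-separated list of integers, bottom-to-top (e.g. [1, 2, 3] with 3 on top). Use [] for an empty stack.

After 'push 10': [10]
After 'dup': [10, 10]
After 'push 12': [10, 10, 12]
After 'push 0': [10, 10, 12, 0]
After 'gt': [10, 10, 1]
After 'push 14': [10, 10, 1, 14]

Answer: [10, 10, 1, 14]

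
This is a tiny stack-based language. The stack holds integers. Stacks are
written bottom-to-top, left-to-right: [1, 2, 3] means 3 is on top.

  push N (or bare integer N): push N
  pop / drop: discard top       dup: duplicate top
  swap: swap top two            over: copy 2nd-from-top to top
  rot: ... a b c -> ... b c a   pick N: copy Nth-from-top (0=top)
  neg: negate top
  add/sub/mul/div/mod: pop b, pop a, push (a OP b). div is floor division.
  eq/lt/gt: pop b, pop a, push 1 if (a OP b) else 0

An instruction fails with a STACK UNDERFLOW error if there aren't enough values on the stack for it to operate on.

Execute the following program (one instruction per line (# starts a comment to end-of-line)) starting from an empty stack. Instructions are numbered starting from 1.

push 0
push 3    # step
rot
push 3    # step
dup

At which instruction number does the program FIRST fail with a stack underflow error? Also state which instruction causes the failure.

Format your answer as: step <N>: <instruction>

Step 1 ('push 0'): stack = [0], depth = 1
Step 2 ('push 3'): stack = [0, 3], depth = 2
Step 3 ('rot'): needs 3 value(s) but depth is 2 — STACK UNDERFLOW

Answer: step 3: rot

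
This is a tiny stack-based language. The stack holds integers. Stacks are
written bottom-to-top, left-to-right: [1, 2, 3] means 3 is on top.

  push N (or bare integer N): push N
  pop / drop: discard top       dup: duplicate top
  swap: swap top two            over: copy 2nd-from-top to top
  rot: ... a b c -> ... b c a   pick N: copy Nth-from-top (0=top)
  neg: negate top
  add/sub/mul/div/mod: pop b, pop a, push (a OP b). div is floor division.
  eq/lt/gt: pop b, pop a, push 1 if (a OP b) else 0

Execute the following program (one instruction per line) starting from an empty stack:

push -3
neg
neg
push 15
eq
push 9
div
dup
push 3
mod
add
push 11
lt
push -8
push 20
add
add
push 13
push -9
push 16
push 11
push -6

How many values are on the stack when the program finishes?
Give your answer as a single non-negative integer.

After 'push -3': stack = [-3] (depth 1)
After 'neg': stack = [3] (depth 1)
After 'neg': stack = [-3] (depth 1)
After 'push 15': stack = [-3, 15] (depth 2)
After 'eq': stack = [0] (depth 1)
After 'push 9': stack = [0, 9] (depth 2)
After 'div': stack = [0] (depth 1)
After 'dup': stack = [0, 0] (depth 2)
After 'push 3': stack = [0, 0, 3] (depth 3)
After 'mod': stack = [0, 0] (depth 2)
  ...
After 'lt': stack = [1] (depth 1)
After 'push -8': stack = [1, -8] (depth 2)
After 'push 20': stack = [1, -8, 20] (depth 3)
After 'add': stack = [1, 12] (depth 2)
After 'add': stack = [13] (depth 1)
After 'push 13': stack = [13, 13] (depth 2)
After 'push -9': stack = [13, 13, -9] (depth 3)
After 'push 16': stack = [13, 13, -9, 16] (depth 4)
After 'push 11': stack = [13, 13, -9, 16, 11] (depth 5)
After 'push -6': stack = [13, 13, -9, 16, 11, -6] (depth 6)

Answer: 6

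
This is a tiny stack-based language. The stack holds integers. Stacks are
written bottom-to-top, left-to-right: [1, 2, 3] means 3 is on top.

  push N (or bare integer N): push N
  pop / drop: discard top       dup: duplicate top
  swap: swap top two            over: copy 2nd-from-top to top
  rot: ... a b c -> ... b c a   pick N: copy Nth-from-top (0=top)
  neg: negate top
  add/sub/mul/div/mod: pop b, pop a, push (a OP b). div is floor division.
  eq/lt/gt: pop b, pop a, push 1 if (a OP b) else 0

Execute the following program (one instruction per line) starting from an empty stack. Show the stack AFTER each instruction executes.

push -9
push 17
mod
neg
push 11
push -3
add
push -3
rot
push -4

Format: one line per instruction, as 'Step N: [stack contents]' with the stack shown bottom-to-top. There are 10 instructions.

Step 1: [-9]
Step 2: [-9, 17]
Step 3: [8]
Step 4: [-8]
Step 5: [-8, 11]
Step 6: [-8, 11, -3]
Step 7: [-8, 8]
Step 8: [-8, 8, -3]
Step 9: [8, -3, -8]
Step 10: [8, -3, -8, -4]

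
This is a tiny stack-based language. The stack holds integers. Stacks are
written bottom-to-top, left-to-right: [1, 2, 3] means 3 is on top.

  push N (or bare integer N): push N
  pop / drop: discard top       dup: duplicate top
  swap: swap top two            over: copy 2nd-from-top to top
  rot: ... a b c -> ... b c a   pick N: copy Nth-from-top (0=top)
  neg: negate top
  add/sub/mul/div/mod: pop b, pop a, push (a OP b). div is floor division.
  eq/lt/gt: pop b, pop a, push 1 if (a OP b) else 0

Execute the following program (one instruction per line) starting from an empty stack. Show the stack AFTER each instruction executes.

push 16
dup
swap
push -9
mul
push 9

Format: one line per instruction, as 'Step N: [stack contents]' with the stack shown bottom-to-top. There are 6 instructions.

Step 1: [16]
Step 2: [16, 16]
Step 3: [16, 16]
Step 4: [16, 16, -9]
Step 5: [16, -144]
Step 6: [16, -144, 9]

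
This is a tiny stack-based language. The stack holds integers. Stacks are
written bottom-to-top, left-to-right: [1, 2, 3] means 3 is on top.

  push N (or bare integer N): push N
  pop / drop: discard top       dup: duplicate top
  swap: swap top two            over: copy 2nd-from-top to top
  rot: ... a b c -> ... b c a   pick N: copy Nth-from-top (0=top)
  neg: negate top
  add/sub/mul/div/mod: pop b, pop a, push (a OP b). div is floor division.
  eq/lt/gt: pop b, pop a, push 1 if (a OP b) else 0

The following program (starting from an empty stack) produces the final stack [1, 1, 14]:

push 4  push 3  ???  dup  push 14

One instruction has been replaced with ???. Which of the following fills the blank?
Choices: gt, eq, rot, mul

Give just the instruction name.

Answer: gt

Derivation:
Stack before ???: [4, 3]
Stack after ???:  [1]
Checking each choice:
  gt: MATCH
  eq: produces [0, 0, 14]
  rot: stack underflow (need 3, have 2)
  mul: produces [12, 12, 14]


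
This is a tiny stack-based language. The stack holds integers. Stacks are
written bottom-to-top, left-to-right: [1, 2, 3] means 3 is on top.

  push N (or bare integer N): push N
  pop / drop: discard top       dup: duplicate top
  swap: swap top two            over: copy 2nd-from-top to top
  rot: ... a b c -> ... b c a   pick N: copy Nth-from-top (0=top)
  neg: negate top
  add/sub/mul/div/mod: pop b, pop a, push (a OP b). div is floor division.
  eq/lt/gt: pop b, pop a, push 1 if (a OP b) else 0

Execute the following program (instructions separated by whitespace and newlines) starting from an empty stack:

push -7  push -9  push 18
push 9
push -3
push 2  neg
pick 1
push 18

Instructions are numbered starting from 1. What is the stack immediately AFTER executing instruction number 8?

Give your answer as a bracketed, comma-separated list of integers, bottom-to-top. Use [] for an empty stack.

Step 1 ('push -7'): [-7]
Step 2 ('push -9'): [-7, -9]
Step 3 ('push 18'): [-7, -9, 18]
Step 4 ('push 9'): [-7, -9, 18, 9]
Step 5 ('push -3'): [-7, -9, 18, 9, -3]
Step 6 ('push 2'): [-7, -9, 18, 9, -3, 2]
Step 7 ('neg'): [-7, -9, 18, 9, -3, -2]
Step 8 ('pick 1'): [-7, -9, 18, 9, -3, -2, -3]

Answer: [-7, -9, 18, 9, -3, -2, -3]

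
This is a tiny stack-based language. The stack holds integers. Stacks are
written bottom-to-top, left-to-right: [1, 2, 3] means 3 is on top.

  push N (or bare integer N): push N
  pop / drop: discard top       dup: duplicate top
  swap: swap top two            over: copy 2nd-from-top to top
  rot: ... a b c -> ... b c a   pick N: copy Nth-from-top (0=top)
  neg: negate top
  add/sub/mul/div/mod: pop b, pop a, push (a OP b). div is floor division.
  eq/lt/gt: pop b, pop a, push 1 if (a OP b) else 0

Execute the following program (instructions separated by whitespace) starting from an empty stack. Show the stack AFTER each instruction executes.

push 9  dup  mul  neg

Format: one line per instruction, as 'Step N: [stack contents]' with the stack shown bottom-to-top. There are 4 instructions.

Step 1: [9]
Step 2: [9, 9]
Step 3: [81]
Step 4: [-81]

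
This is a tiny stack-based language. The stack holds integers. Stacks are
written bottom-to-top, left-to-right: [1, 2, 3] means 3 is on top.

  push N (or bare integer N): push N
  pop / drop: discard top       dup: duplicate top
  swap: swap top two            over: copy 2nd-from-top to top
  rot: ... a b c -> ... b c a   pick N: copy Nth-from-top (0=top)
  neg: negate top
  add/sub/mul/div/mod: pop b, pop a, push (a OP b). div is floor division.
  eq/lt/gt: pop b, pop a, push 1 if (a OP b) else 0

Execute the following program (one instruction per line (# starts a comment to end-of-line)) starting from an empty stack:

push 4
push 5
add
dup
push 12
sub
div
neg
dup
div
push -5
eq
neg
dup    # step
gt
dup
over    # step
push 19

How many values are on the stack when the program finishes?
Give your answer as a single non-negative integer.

After 'push 4': stack = [4] (depth 1)
After 'push 5': stack = [4, 5] (depth 2)
After 'add': stack = [9] (depth 1)
After 'dup': stack = [9, 9] (depth 2)
After 'push 12': stack = [9, 9, 12] (depth 3)
After 'sub': stack = [9, -3] (depth 2)
After 'div': stack = [-3] (depth 1)
After 'neg': stack = [3] (depth 1)
After 'dup': stack = [3, 3] (depth 2)
After 'div': stack = [1] (depth 1)
After 'push -5': stack = [1, -5] (depth 2)
After 'eq': stack = [0] (depth 1)
After 'neg': stack = [0] (depth 1)
After 'dup': stack = [0, 0] (depth 2)
After 'gt': stack = [0] (depth 1)
After 'dup': stack = [0, 0] (depth 2)
After 'over': stack = [0, 0, 0] (depth 3)
After 'push 19': stack = [0, 0, 0, 19] (depth 4)

Answer: 4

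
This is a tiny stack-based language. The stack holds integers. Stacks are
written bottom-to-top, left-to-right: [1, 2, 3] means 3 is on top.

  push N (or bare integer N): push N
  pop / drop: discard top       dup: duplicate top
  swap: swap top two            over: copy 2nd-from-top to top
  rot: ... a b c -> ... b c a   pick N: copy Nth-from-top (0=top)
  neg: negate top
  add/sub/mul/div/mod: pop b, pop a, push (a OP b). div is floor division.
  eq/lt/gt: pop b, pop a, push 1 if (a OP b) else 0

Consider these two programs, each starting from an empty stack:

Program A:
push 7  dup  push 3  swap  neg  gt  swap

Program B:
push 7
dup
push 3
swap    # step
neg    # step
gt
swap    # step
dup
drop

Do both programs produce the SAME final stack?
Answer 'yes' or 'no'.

Program A trace:
  After 'push 7': [7]
  After 'dup': [7, 7]
  After 'push 3': [7, 7, 3]
  After 'swap': [7, 3, 7]
  After 'neg': [7, 3, -7]
  After 'gt': [7, 1]
  After 'swap': [1, 7]
Program A final stack: [1, 7]

Program B trace:
  After 'push 7': [7]
  After 'dup': [7, 7]
  After 'push 3': [7, 7, 3]
  After 'swap': [7, 3, 7]
  After 'neg': [7, 3, -7]
  After 'gt': [7, 1]
  After 'swap': [1, 7]
  After 'dup': [1, 7, 7]
  After 'drop': [1, 7]
Program B final stack: [1, 7]
Same: yes

Answer: yes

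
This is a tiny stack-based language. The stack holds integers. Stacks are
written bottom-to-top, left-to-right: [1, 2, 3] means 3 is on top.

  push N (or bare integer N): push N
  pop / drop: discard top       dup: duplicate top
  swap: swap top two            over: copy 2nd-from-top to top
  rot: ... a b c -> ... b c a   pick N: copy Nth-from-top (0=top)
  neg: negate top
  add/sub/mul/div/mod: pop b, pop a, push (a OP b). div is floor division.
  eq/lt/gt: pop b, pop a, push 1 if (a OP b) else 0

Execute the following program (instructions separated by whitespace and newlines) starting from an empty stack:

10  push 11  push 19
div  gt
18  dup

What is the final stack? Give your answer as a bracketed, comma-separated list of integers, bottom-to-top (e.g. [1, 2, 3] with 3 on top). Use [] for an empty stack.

After 'push 10': [10]
After 'push 11': [10, 11]
After 'push 19': [10, 11, 19]
After 'div': [10, 0]
After 'gt': [1]
After 'push 18': [1, 18]
After 'dup': [1, 18, 18]

Answer: [1, 18, 18]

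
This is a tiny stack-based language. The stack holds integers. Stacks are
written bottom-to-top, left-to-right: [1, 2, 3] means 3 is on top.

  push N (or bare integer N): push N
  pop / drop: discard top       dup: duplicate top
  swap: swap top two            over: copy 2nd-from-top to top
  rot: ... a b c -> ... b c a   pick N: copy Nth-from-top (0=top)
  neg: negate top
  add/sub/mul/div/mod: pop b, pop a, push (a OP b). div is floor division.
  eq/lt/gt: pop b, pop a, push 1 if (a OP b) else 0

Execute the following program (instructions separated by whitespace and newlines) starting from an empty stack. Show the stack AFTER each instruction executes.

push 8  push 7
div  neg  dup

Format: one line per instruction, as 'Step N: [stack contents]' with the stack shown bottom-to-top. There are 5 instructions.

Step 1: [8]
Step 2: [8, 7]
Step 3: [1]
Step 4: [-1]
Step 5: [-1, -1]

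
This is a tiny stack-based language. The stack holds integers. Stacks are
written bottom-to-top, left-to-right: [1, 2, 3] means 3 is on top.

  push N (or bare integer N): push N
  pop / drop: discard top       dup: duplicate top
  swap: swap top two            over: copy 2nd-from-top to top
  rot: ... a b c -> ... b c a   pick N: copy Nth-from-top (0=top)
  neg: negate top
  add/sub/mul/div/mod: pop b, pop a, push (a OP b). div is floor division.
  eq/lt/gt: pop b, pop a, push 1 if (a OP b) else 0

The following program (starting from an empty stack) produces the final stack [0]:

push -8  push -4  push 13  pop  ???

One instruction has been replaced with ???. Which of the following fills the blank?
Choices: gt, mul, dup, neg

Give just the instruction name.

Answer: gt

Derivation:
Stack before ???: [-8, -4]
Stack after ???:  [0]
Checking each choice:
  gt: MATCH
  mul: produces [32]
  dup: produces [-8, -4, -4]
  neg: produces [-8, 4]


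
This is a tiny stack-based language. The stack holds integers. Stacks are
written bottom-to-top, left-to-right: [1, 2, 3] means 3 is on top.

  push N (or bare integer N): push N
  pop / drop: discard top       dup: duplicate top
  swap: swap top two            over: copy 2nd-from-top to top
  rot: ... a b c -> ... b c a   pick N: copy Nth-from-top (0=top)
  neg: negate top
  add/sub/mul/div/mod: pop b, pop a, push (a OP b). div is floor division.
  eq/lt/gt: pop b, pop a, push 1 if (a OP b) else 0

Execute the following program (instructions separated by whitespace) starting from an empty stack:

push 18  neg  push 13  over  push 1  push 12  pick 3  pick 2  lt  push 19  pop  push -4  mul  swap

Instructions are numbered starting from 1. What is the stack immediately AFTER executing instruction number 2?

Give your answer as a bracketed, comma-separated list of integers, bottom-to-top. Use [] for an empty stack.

Answer: [-18]

Derivation:
Step 1 ('push 18'): [18]
Step 2 ('neg'): [-18]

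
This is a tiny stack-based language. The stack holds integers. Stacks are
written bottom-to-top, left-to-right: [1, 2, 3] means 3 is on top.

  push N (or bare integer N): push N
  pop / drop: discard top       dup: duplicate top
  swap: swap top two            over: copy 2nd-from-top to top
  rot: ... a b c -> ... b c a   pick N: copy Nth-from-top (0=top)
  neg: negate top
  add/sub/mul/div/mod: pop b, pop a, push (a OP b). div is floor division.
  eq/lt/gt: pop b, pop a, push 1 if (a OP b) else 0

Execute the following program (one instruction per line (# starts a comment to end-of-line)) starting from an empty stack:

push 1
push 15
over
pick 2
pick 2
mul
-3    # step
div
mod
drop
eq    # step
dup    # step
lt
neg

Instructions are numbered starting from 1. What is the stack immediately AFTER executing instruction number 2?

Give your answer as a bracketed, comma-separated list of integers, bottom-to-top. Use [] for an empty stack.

Answer: [1, 15]

Derivation:
Step 1 ('push 1'): [1]
Step 2 ('push 15'): [1, 15]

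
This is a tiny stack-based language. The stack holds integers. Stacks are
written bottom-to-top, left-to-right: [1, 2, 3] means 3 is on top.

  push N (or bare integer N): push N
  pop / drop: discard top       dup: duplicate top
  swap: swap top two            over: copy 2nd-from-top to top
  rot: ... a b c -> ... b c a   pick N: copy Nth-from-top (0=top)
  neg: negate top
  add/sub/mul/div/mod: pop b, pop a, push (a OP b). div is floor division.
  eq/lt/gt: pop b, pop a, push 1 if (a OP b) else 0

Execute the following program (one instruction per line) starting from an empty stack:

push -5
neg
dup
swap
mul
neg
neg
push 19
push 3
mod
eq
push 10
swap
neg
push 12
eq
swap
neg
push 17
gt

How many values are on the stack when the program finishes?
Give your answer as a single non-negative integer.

Answer: 2

Derivation:
After 'push -5': stack = [-5] (depth 1)
After 'neg': stack = [5] (depth 1)
After 'dup': stack = [5, 5] (depth 2)
After 'swap': stack = [5, 5] (depth 2)
After 'mul': stack = [25] (depth 1)
After 'neg': stack = [-25] (depth 1)
After 'neg': stack = [25] (depth 1)
After 'push 19': stack = [25, 19] (depth 2)
After 'push 3': stack = [25, 19, 3] (depth 3)
After 'mod': stack = [25, 1] (depth 2)
After 'eq': stack = [0] (depth 1)
After 'push 10': stack = [0, 10] (depth 2)
After 'swap': stack = [10, 0] (depth 2)
After 'neg': stack = [10, 0] (depth 2)
After 'push 12': stack = [10, 0, 12] (depth 3)
After 'eq': stack = [10, 0] (depth 2)
After 'swap': stack = [0, 10] (depth 2)
After 'neg': stack = [0, -10] (depth 2)
After 'push 17': stack = [0, -10, 17] (depth 3)
After 'gt': stack = [0, 0] (depth 2)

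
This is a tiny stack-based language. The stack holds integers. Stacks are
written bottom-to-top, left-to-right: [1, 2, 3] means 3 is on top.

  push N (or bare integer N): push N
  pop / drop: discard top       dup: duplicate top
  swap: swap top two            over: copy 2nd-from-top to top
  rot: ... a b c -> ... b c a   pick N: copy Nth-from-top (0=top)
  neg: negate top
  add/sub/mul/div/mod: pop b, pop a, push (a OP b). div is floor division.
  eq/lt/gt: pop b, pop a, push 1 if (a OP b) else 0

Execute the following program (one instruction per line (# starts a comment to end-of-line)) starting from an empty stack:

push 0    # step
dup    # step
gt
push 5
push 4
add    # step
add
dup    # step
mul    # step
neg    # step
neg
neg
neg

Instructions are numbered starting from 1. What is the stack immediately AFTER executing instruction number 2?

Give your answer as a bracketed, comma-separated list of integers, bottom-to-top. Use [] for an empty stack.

Step 1 ('push 0'): [0]
Step 2 ('dup'): [0, 0]

Answer: [0, 0]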